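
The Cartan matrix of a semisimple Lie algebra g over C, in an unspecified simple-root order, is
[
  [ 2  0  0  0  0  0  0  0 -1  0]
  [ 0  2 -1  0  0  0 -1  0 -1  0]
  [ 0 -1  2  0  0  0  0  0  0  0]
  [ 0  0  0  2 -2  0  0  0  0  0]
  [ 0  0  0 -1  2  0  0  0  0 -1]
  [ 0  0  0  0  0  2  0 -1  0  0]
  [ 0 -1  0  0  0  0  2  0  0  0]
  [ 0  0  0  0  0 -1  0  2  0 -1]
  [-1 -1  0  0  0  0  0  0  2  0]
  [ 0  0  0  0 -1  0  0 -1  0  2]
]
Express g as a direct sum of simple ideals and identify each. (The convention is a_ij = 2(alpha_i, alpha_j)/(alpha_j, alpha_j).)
The diagram associated to this matrix has two connected components: the simple roots {alpha_4, alpha_5, alpha_6, alpha_8, alpha_10} form a chain of 5 nodes with a double edge at one end; the terminal node there is the unique long simple root (C_5), and {alpha_1, alpha_2, alpha_3, alpha_7, alpha_9} form a chain of 3 nodes with a fork of two nodes at one end (D_5). A semisimple Lie algebra decomposes uniquely as the direct sum of simple ideals, one per connected component of its Dynkin diagram, so g ≅ C_5 ⊕ D_5 (dimension 55 + 45 = 100).

C_5 (sp(10)) + D_5 (so(10))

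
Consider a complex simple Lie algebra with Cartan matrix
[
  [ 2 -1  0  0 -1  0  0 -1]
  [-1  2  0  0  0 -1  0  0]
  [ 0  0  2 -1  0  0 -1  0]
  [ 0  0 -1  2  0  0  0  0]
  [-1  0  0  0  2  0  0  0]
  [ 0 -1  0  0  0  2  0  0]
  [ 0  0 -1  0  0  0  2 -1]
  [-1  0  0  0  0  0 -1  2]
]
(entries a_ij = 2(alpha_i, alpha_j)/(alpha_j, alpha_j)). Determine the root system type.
E_8

The matrix has rank 8 with 2's on the diagonal. Reading the off-diagonal entries as Dynkin edges (a single edge where a_ij = a_ji = -1; a double or triple edge where a_ij * a_ji = 2 or 3), the diagram is a chain of 7 nodes with one extra node attached to the third node from one end (E_8). One simple-root ordering that puts it in standard form is (alpha_6, alpha_5, alpha_2, alpha_1, alpha_8, alpha_7, alpha_3, alpha_4). So the algebra is type E_8.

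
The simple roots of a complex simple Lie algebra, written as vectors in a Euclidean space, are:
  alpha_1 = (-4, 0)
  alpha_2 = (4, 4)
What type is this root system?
B_2

Compute the Cartan integers a_ij = 2(alpha_i, alpha_j)/(alpha_j, alpha_j); the resulting 2x2 Cartan matrix is
[[2, -1], [-2, 2]].
The roots have two lengths (squared-length ratio 2:1); the short ones are alpha_{1}. The associated Dynkin diagram is a chain of 2 nodes with a double edge at one end; the terminal node there is the unique short simple root (B_2), so the type is B_2 (the algebra so(5)).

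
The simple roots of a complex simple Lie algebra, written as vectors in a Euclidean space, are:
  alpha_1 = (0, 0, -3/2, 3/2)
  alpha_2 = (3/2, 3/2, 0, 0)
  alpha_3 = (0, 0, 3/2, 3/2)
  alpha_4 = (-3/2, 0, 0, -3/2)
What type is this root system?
Compute the Cartan integers a_ij = 2(alpha_i, alpha_j)/(alpha_j, alpha_j); the resulting 4x4 Cartan matrix is
[[2, 0, 0, -1], [0, 2, 0, -1], [0, 0, 2, -1], [-1, -1, -1, 2]].
All simple roots have the same length, so the diagram is simply laced. The associated Dynkin diagram is a chain of 2 nodes with a fork of two nodes at one end (D_4), so the type is D_4 (the algebra so(8)).

D4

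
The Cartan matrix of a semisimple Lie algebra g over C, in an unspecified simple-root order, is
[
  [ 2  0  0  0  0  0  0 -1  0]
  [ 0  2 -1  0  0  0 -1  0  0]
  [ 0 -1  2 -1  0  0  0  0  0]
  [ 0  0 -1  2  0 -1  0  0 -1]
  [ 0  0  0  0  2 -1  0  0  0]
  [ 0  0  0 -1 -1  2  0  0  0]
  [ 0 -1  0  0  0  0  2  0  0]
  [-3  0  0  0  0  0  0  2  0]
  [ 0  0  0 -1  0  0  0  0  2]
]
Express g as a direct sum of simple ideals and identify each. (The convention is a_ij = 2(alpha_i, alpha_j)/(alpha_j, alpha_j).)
The diagram associated to this matrix has two connected components: the simple roots {alpha_2, alpha_3, alpha_4, alpha_5, alpha_6, alpha_7, alpha_9} form a chain of 6 nodes with one extra node attached to the third node from one end (E_7), and {alpha_1, alpha_8} form two nodes joined by a triple edge (G_2). A semisimple Lie algebra decomposes uniquely as the direct sum of simple ideals, one per connected component of its Dynkin diagram, so g ≅ E_7 ⊕ G_2 (dimension 133 + 14 = 147).

E_7 ⊕ G_2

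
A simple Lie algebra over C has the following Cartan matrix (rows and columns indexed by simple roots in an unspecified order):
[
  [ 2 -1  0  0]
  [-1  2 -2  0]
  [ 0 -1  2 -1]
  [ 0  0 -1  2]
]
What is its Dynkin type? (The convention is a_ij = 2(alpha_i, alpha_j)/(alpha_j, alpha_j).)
F_4

The matrix has rank 4 with 2's on the diagonal. Reading the off-diagonal entries as Dynkin edges (a single edge where a_ij = a_ji = -1; a double or triple edge where a_ij * a_ji = 2 or 3), the diagram is a chain of 4 nodes with a double edge between the middle two (F_4). One simple-root ordering that puts it in standard form is (alpha_1, alpha_2, alpha_3, alpha_4). So the algebra is type F_4.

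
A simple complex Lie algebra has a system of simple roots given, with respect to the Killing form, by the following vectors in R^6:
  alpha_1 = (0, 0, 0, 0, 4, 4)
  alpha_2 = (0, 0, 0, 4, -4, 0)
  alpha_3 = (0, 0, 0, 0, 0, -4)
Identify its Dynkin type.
Compute the Cartan integers a_ij = 2(alpha_i, alpha_j)/(alpha_j, alpha_j); the resulting 3x3 Cartan matrix is
[[2, -1, -2], [-1, 2, 0], [-1, 0, 2]].
The roots have two lengths (squared-length ratio 2:1); the short ones are alpha_{3}. The associated Dynkin diagram is a chain of 3 nodes with a double edge at one end; the terminal node there is the unique short simple root (B_3), so the type is B_3 (the algebra so(7)).

B3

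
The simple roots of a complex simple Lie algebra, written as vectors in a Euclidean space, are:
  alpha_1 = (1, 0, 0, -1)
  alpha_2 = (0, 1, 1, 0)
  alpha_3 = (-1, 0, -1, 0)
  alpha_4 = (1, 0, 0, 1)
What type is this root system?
Compute the Cartan integers a_ij = 2(alpha_i, alpha_j)/(alpha_j, alpha_j); the resulting 4x4 Cartan matrix is
[[2, 0, -1, 0], [0, 2, -1, 0], [-1, -1, 2, -1], [0, 0, -1, 2]].
All simple roots have the same length, so the diagram is simply laced. The associated Dynkin diagram is a chain of 2 nodes with a fork of two nodes at one end (D_4), so the type is D_4 (the algebra so(8)).

D4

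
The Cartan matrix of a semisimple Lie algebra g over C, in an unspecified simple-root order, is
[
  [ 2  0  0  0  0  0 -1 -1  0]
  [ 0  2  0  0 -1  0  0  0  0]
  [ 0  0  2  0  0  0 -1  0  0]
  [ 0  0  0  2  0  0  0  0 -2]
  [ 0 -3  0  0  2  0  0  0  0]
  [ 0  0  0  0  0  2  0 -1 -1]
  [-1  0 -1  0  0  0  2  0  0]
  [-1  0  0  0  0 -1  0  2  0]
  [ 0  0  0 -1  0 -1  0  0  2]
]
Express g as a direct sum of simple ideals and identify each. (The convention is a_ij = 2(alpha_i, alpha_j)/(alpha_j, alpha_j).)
The diagram associated to this matrix has two connected components: the simple roots {alpha_1, alpha_3, alpha_4, alpha_6, alpha_7, alpha_8, alpha_9} form a chain of 7 nodes with a double edge at one end; the terminal node there is the unique long simple root (C_7), and {alpha_2, alpha_5} form two nodes joined by a triple edge (G_2). A semisimple Lie algebra decomposes uniquely as the direct sum of simple ideals, one per connected component of its Dynkin diagram, so g ≅ C_7 ⊕ G_2 (dimension 105 + 14 = 119).

type C_7 + type G_2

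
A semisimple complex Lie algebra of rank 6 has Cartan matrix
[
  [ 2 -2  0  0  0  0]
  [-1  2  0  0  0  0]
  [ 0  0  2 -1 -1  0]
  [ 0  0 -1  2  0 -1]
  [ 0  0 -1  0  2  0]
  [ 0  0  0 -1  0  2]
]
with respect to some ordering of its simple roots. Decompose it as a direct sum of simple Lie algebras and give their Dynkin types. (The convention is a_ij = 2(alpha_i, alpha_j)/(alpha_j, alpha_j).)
A_4 + B_2

The diagram associated to this matrix has two connected components: the simple roots {alpha_3, alpha_4, alpha_5, alpha_6} form a chain of 4 nodes with single edges (A_4), and {alpha_1, alpha_2} form a chain of 2 nodes with a double edge at one end; the terminal node there is the unique short simple root (B_2). A semisimple Lie algebra decomposes uniquely as the direct sum of simple ideals, one per connected component of its Dynkin diagram, so g ≅ A_4 ⊕ B_2 (dimension 24 + 10 = 34).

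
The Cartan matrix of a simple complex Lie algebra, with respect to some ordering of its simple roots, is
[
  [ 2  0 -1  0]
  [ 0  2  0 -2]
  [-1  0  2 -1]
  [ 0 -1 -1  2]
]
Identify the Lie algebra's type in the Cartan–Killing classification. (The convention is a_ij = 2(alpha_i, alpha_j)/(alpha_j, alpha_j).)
The matrix has rank 4 with 2's on the diagonal. Reading the off-diagonal entries as Dynkin edges (a single edge where a_ij = a_ji = -1; a double or triple edge where a_ij * a_ji = 2 or 3), the diagram is a chain of 4 nodes with a double edge at one end; the terminal node there is the unique long simple root (C_4). One simple-root ordering that puts it in standard form is (alpha_1, alpha_3, alpha_4, alpha_2). So the algebra is type C_4, i.e. sp(8).

C_4 (sp(8))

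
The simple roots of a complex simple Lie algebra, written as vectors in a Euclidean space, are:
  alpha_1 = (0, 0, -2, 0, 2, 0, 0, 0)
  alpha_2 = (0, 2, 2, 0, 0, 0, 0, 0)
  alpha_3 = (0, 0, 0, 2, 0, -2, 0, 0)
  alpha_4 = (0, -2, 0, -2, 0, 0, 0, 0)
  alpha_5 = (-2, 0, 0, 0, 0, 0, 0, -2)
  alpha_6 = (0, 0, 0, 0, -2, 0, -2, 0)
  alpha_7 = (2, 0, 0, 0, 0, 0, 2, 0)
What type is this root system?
Compute the Cartan integers a_ij = 2(alpha_i, alpha_j)/(alpha_j, alpha_j); the resulting 7x7 Cartan matrix is
[[2, -1, 0, 0, 0, -1, 0], [-1, 2, 0, -1, 0, 0, 0], [0, 0, 2, -1, 0, 0, 0], [0, -1, -1, 2, 0, 0, 0], [0, 0, 0, 0, 2, 0, -1], [-1, 0, 0, 0, 0, 2, -1], [0, 0, 0, 0, -1, -1, 2]].
All simple roots have the same length, so the diagram is simply laced. The associated Dynkin diagram is a chain of 7 nodes with single edges (A_7), so the type is A_7 (the algebra sl(8)).

A_7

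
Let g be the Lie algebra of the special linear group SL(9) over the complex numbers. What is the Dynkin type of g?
This is sl(9), which has dimension 9^2 - 1 = 80 and rank 9 - 1 = 8 (a Cartan subalgebra is the diagonal traceless matrices). In the classification of classical Lie algebras, the special linear algebra sl(n+1) has type A_n; here n = 8, so the Dynkin diagram is a chain of 8 nodes with single edges (A_8). Hence the type is A_8.

A8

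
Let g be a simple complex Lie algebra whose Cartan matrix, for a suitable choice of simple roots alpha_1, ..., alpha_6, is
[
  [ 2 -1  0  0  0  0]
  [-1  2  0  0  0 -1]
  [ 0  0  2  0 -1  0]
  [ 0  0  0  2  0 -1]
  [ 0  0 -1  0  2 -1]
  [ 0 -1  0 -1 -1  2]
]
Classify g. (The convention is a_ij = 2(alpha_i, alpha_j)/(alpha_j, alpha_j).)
The matrix has rank 6 with 2's on the diagonal. Reading the off-diagonal entries as Dynkin edges (a single edge where a_ij = a_ji = -1; a double or triple edge where a_ij * a_ji = 2 or 3), the diagram is a chain of 5 nodes with one extra node attached to the third node from one end (E_6). One simple-root ordering that puts it in standard form is (alpha_1, alpha_4, alpha_2, alpha_6, alpha_5, alpha_3). So the algebra is type E_6.

type E_6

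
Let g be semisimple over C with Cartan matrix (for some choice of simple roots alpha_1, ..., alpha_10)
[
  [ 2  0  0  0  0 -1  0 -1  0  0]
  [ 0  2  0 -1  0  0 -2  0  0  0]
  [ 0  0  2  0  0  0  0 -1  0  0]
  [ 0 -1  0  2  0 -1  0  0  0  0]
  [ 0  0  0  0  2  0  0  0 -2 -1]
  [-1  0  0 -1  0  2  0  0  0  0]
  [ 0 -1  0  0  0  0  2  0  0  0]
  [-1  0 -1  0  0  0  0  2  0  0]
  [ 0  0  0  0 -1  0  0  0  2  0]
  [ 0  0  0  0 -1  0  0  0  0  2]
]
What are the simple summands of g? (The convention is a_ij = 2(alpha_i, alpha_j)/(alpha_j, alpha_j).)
The diagram associated to this matrix has two connected components: the simple roots {alpha_5, alpha_9, alpha_10} form a chain of 3 nodes with a double edge at one end; the terminal node there is the unique short simple root (B_3), and {alpha_1, alpha_2, alpha_3, alpha_4, alpha_6, alpha_7, alpha_8} form a chain of 7 nodes with a double edge at one end; the terminal node there is the unique short simple root (B_7). A semisimple Lie algebra decomposes uniquely as the direct sum of simple ideals, one per connected component of its Dynkin diagram, so g ≅ B_3 ⊕ B_7 (dimension 21 + 105 = 126).

B3 ⊕ B7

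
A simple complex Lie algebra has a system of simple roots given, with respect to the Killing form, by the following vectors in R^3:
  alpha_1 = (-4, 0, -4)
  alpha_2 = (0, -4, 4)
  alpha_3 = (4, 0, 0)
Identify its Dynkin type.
type B_3

Compute the Cartan integers a_ij = 2(alpha_i, alpha_j)/(alpha_j, alpha_j); the resulting 3x3 Cartan matrix is
[[2, -1, -2], [-1, 2, 0], [-1, 0, 2]].
The roots have two lengths (squared-length ratio 2:1); the short ones are alpha_{3}. The associated Dynkin diagram is a chain of 3 nodes with a double edge at one end; the terminal node there is the unique short simple root (B_3), so the type is B_3 (the algebra so(7)).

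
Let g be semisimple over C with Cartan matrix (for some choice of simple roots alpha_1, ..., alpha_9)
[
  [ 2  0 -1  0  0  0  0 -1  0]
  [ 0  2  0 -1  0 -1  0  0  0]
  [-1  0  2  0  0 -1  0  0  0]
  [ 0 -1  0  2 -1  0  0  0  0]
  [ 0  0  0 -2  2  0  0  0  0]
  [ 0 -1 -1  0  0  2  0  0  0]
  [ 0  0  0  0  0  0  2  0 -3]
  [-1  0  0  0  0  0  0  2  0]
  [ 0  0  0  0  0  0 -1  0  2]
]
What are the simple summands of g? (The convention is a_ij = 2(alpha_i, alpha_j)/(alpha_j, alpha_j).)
C_7 (sp(14)) + G_2

The diagram associated to this matrix has two connected components: the simple roots {alpha_1, alpha_2, alpha_3, alpha_4, alpha_5, alpha_6, alpha_8} form a chain of 7 nodes with a double edge at one end; the terminal node there is the unique long simple root (C_7), and {alpha_7, alpha_9} form two nodes joined by a triple edge (G_2). A semisimple Lie algebra decomposes uniquely as the direct sum of simple ideals, one per connected component of its Dynkin diagram, so g ≅ C_7 ⊕ G_2 (dimension 105 + 14 = 119).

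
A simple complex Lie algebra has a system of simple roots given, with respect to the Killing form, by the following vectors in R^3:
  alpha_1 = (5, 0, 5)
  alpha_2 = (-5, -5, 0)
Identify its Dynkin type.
A2

Compute the Cartan integers a_ij = 2(alpha_i, alpha_j)/(alpha_j, alpha_j); the resulting 2x2 Cartan matrix is
[[2, -1], [-1, 2]].
All simple roots have the same length, so the diagram is simply laced. The associated Dynkin diagram is a chain of 2 nodes with single edges (A_2), so the type is A_2 (the algebra sl(3)).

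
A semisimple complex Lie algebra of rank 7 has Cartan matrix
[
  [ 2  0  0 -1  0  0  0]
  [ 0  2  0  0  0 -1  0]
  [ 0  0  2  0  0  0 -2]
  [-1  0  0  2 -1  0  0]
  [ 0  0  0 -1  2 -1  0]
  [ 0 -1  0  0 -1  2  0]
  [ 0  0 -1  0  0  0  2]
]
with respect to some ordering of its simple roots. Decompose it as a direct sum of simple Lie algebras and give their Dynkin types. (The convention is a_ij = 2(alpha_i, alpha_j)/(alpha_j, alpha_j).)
The diagram associated to this matrix has two connected components: the simple roots {alpha_1, alpha_2, alpha_4, alpha_5, alpha_6} form a chain of 5 nodes with single edges (A_5), and {alpha_3, alpha_7} form a chain of 2 nodes with a double edge at one end; the terminal node there is the unique short simple root (B_2). A semisimple Lie algebra decomposes uniquely as the direct sum of simple ideals, one per connected component of its Dynkin diagram, so g ≅ A_5 ⊕ B_2 (dimension 35 + 10 = 45).

A_5 + B_2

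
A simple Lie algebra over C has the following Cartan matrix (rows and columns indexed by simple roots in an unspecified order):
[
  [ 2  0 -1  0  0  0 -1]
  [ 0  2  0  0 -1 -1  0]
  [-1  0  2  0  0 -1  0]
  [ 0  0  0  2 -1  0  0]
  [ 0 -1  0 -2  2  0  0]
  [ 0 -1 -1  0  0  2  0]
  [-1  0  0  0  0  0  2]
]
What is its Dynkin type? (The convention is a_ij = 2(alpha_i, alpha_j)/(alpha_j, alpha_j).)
type B_7

The matrix has rank 7 with 2's on the diagonal. Reading the off-diagonal entries as Dynkin edges (a single edge where a_ij = a_ji = -1; a double or triple edge where a_ij * a_ji = 2 or 3), the diagram is a chain of 7 nodes with a double edge at one end; the terminal node there is the unique short simple root (B_7). One simple-root ordering that puts it in standard form is (alpha_7, alpha_1, alpha_3, alpha_6, alpha_2, alpha_5, alpha_4). So the algebra is type B_7, i.e. so(15).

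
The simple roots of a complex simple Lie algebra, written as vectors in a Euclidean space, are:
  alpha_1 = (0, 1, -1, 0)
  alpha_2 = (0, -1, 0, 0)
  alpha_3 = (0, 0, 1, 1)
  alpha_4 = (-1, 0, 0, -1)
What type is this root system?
B4

Compute the Cartan integers a_ij = 2(alpha_i, alpha_j)/(alpha_j, alpha_j); the resulting 4x4 Cartan matrix is
[[2, -2, -1, 0], [-1, 2, 0, 0], [-1, 0, 2, -1], [0, 0, -1, 2]].
The roots have two lengths (squared-length ratio 2:1); the short ones are alpha_{2}. The associated Dynkin diagram is a chain of 4 nodes with a double edge at one end; the terminal node there is the unique short simple root (B_4), so the type is B_4 (the algebra so(9)).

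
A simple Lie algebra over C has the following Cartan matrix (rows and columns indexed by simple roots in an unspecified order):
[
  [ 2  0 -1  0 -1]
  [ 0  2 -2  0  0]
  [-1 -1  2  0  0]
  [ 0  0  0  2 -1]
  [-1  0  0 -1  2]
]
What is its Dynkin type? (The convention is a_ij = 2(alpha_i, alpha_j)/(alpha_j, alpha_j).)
type C_5

The matrix has rank 5 with 2's on the diagonal. Reading the off-diagonal entries as Dynkin edges (a single edge where a_ij = a_ji = -1; a double or triple edge where a_ij * a_ji = 2 or 3), the diagram is a chain of 5 nodes with a double edge at one end; the terminal node there is the unique long simple root (C_5). One simple-root ordering that puts it in standard form is (alpha_4, alpha_5, alpha_1, alpha_3, alpha_2). So the algebra is type C_5, i.e. sp(10).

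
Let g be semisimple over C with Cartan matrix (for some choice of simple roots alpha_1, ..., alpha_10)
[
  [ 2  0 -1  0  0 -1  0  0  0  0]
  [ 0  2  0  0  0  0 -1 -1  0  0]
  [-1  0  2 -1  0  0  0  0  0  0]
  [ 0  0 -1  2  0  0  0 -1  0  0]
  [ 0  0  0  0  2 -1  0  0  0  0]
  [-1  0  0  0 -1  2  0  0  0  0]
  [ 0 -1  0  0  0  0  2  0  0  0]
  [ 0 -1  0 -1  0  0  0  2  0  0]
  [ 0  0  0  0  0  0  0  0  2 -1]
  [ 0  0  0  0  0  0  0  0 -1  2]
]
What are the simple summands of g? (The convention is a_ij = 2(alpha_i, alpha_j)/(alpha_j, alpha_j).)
The diagram associated to this matrix has two connected components: the simple roots {alpha_9, alpha_10} form a chain of 2 nodes with single edges (A_2), and {alpha_1, alpha_2, alpha_3, alpha_4, alpha_5, alpha_6, alpha_7, alpha_8} form a chain of 8 nodes with single edges (A_8). A semisimple Lie algebra decomposes uniquely as the direct sum of simple ideals, one per connected component of its Dynkin diagram, so g ≅ A_2 ⊕ A_8 (dimension 8 + 80 = 88).

A_2 (sl(3)) ⊕ A_8 (sl(9))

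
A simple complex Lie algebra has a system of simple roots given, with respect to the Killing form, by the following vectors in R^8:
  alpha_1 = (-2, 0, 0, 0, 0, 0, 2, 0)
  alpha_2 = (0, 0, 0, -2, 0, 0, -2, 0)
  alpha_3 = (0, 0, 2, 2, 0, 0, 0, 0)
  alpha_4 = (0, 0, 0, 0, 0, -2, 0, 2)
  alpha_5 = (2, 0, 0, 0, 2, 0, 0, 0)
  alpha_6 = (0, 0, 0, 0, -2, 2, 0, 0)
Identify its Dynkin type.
Compute the Cartan integers a_ij = 2(alpha_i, alpha_j)/(alpha_j, alpha_j); the resulting 6x6 Cartan matrix is
[[2, -1, 0, 0, -1, 0], [-1, 2, -1, 0, 0, 0], [0, -1, 2, 0, 0, 0], [0, 0, 0, 2, 0, -1], [-1, 0, 0, 0, 2, -1], [0, 0, 0, -1, -1, 2]].
All simple roots have the same length, so the diagram is simply laced. The associated Dynkin diagram is a chain of 6 nodes with single edges (A_6), so the type is A_6 (the algebra sl(7)).

A_6 (sl(7))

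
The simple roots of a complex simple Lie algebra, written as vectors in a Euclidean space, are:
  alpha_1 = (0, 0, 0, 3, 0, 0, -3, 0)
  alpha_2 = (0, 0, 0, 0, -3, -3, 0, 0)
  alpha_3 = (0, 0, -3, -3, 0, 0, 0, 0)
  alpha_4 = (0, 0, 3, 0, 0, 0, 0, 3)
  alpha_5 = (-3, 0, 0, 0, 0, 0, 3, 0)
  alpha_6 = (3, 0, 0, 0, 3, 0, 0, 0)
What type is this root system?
Compute the Cartan integers a_ij = 2(alpha_i, alpha_j)/(alpha_j, alpha_j); the resulting 6x6 Cartan matrix is
[[2, 0, -1, 0, -1, 0], [0, 2, 0, 0, 0, -1], [-1, 0, 2, -1, 0, 0], [0, 0, -1, 2, 0, 0], [-1, 0, 0, 0, 2, -1], [0, -1, 0, 0, -1, 2]].
All simple roots have the same length, so the diagram is simply laced. The associated Dynkin diagram is a chain of 6 nodes with single edges (A_6), so the type is A_6 (the algebra sl(7)).

A_6 (sl(7))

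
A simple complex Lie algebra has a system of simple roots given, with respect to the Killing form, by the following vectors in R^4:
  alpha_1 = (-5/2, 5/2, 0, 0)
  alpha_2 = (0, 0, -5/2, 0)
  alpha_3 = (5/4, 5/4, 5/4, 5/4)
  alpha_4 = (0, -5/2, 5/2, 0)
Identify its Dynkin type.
F_4

Compute the Cartan integers a_ij = 2(alpha_i, alpha_j)/(alpha_j, alpha_j); the resulting 4x4 Cartan matrix is
[[2, 0, 0, -1], [0, 2, -1, -1], [0, -1, 2, 0], [-1, -2, 0, 2]].
The roots have two lengths (squared-length ratio 2:1); the short ones are alpha_{2,3}. The associated Dynkin diagram is a chain of 4 nodes with a double edge between the middle two (F_4), so the type is F_4.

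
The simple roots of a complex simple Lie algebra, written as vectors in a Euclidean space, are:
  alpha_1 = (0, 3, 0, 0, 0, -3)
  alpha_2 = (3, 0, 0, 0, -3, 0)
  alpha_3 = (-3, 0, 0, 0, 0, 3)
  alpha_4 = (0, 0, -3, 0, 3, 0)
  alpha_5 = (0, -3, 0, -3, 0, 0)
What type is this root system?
Compute the Cartan integers a_ij = 2(alpha_i, alpha_j)/(alpha_j, alpha_j); the resulting 5x5 Cartan matrix is
[[2, 0, -1, 0, -1], [0, 2, -1, -1, 0], [-1, -1, 2, 0, 0], [0, -1, 0, 2, 0], [-1, 0, 0, 0, 2]].
All simple roots have the same length, so the diagram is simply laced. The associated Dynkin diagram is a chain of 5 nodes with single edges (A_5), so the type is A_5 (the algebra sl(6)).

A_5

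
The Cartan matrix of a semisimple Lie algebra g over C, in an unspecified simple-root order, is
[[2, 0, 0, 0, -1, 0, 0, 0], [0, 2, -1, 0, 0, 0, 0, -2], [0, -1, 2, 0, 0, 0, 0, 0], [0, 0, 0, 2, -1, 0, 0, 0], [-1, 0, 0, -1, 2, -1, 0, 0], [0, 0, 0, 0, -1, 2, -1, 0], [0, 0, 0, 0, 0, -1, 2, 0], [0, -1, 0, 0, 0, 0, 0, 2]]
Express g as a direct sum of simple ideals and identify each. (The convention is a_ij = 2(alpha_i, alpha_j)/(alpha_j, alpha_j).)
B_3 ⊕ D_5

The diagram associated to this matrix has two connected components: the simple roots {alpha_2, alpha_3, alpha_8} form a chain of 3 nodes with a double edge at one end; the terminal node there is the unique short simple root (B_3), and {alpha_1, alpha_4, alpha_5, alpha_6, alpha_7} form a chain of 3 nodes with a fork of two nodes at one end (D_5). A semisimple Lie algebra decomposes uniquely as the direct sum of simple ideals, one per connected component of its Dynkin diagram, so g ≅ B_3 ⊕ D_5 (dimension 21 + 45 = 66).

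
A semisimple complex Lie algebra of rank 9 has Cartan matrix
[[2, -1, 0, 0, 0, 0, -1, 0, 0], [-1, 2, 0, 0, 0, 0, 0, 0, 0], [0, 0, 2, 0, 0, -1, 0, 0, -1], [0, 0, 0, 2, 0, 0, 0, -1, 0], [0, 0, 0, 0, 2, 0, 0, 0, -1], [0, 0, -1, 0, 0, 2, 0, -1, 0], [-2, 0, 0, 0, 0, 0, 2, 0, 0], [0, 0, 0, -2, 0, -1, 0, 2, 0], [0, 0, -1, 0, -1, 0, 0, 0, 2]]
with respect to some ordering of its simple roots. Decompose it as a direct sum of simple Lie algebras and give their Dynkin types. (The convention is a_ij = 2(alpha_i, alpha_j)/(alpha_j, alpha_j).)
B6 + C3

The diagram associated to this matrix has two connected components: the simple roots {alpha_3, alpha_4, alpha_5, alpha_6, alpha_8, alpha_9} form a chain of 6 nodes with a double edge at one end; the terminal node there is the unique short simple root (B_6), and {alpha_1, alpha_2, alpha_7} form a chain of 3 nodes with a double edge at one end; the terminal node there is the unique long simple root (C_3). A semisimple Lie algebra decomposes uniquely as the direct sum of simple ideals, one per connected component of its Dynkin diagram, so g ≅ B_6 ⊕ C_3 (dimension 78 + 21 = 99).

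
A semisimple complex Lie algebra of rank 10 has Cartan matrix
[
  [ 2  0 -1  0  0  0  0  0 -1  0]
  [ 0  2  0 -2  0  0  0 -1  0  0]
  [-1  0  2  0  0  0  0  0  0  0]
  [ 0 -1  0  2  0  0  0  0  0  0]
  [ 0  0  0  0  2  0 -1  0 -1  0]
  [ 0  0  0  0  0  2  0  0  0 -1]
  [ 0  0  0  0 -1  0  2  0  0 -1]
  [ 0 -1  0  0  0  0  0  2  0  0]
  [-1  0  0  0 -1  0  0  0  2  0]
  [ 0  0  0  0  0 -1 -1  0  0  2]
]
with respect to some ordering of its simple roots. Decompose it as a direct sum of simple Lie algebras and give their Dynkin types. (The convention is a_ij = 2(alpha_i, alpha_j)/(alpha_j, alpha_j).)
The diagram associated to this matrix has two connected components: the simple roots {alpha_1, alpha_3, alpha_5, alpha_6, alpha_7, alpha_9, alpha_10} form a chain of 7 nodes with single edges (A_7), and {alpha_2, alpha_4, alpha_8} form a chain of 3 nodes with a double edge at one end; the terminal node there is the unique short simple root (B_3). A semisimple Lie algebra decomposes uniquely as the direct sum of simple ideals, one per connected component of its Dynkin diagram, so g ≅ A_7 ⊕ B_3 (dimension 63 + 21 = 84).

A_7 (sl(8)) + B_3 (so(7))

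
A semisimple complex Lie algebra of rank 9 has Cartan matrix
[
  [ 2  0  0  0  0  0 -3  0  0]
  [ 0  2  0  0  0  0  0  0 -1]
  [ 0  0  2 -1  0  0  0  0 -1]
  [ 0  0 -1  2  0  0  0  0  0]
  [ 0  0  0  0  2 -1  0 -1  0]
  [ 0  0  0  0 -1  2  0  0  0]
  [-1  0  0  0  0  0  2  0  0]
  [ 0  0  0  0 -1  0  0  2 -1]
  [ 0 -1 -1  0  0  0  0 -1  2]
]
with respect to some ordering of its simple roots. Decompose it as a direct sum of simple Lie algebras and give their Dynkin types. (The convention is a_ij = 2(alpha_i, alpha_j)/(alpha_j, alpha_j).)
The diagram associated to this matrix has two connected components: the simple roots {alpha_2, alpha_3, alpha_4, alpha_5, alpha_6, alpha_8, alpha_9} form a chain of 6 nodes with one extra node attached to the third node from one end (E_7), and {alpha_1, alpha_7} form two nodes joined by a triple edge (G_2). A semisimple Lie algebra decomposes uniquely as the direct sum of simple ideals, one per connected component of its Dynkin diagram, so g ≅ E_7 ⊕ G_2 (dimension 133 + 14 = 147).

E_7 + G_2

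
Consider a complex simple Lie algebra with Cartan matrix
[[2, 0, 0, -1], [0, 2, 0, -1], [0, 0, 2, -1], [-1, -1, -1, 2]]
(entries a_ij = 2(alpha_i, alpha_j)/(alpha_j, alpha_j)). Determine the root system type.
The matrix has rank 4 with 2's on the diagonal. Reading the off-diagonal entries as Dynkin edges (a single edge where a_ij = a_ji = -1; a double or triple edge where a_ij * a_ji = 2 or 3), the diagram is a chain of 2 nodes with a fork of two nodes at one end (D_4). One simple-root ordering that puts it in standard form is (alpha_2, alpha_4, alpha_3, alpha_1). So the algebra is type D_4, i.e. so(8).

type D_4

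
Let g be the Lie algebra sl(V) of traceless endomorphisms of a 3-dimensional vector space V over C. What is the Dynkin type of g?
type A_2

This is sl(3), which has dimension 3^2 - 1 = 8 and rank 3 - 1 = 2 (a Cartan subalgebra is the diagonal traceless matrices). In the classification of classical Lie algebras, the special linear algebra sl(n+1) has type A_n; here n = 2, so the Dynkin diagram is a chain of 2 nodes with single edges (A_2). Hence the type is A_2.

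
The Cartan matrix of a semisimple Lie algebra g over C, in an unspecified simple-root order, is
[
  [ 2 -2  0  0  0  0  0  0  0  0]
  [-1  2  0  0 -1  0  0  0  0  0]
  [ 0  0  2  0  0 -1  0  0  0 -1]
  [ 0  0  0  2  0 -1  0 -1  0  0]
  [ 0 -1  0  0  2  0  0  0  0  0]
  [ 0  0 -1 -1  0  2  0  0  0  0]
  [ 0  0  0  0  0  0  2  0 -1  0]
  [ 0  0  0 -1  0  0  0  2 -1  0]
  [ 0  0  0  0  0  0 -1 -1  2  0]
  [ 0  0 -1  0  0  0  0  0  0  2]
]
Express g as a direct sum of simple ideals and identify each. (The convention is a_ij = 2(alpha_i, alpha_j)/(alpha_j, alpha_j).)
The diagram associated to this matrix has two connected components: the simple roots {alpha_3, alpha_4, alpha_6, alpha_7, alpha_8, alpha_9, alpha_10} form a chain of 7 nodes with single edges (A_7), and {alpha_1, alpha_2, alpha_5} form a chain of 3 nodes with a double edge at one end; the terminal node there is the unique long simple root (C_3). A semisimple Lie algebra decomposes uniquely as the direct sum of simple ideals, one per connected component of its Dynkin diagram, so g ≅ A_7 ⊕ C_3 (dimension 63 + 21 = 84).

A7 + C3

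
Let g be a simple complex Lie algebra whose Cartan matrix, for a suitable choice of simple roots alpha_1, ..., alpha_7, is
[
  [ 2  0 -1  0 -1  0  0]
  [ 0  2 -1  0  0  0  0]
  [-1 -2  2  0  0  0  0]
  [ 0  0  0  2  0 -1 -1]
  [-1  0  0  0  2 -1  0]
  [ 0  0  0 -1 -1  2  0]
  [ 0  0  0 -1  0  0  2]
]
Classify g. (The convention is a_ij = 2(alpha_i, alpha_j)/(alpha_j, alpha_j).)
B_7

The matrix has rank 7 with 2's on the diagonal. Reading the off-diagonal entries as Dynkin edges (a single edge where a_ij = a_ji = -1; a double or triple edge where a_ij * a_ji = 2 or 3), the diagram is a chain of 7 nodes with a double edge at one end; the terminal node there is the unique short simple root (B_7). One simple-root ordering that puts it in standard form is (alpha_7, alpha_4, alpha_6, alpha_5, alpha_1, alpha_3, alpha_2). So the algebra is type B_7, i.e. so(15).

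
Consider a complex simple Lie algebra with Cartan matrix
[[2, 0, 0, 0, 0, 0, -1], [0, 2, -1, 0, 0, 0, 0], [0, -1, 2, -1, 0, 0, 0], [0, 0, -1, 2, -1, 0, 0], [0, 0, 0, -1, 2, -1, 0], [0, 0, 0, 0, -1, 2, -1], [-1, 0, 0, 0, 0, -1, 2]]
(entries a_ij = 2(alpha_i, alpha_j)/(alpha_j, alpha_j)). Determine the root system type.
The matrix has rank 7 with 2's on the diagonal. Reading the off-diagonal entries as Dynkin edges (a single edge where a_ij = a_ji = -1; a double or triple edge where a_ij * a_ji = 2 or 3), the diagram is a chain of 7 nodes with single edges (A_7). One simple-root ordering that puts it in standard form is (alpha_1, alpha_7, alpha_6, alpha_5, alpha_4, alpha_3, alpha_2). So the algebra is type A_7, i.e. sl(8).

A7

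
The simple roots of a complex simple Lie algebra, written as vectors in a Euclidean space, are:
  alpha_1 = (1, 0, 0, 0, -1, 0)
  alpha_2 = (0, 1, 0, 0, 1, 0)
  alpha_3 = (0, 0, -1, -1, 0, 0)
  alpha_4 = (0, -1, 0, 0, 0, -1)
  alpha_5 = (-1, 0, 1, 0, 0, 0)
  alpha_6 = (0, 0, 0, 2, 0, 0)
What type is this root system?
C_6 (sp(12))

Compute the Cartan integers a_ij = 2(alpha_i, alpha_j)/(alpha_j, alpha_j); the resulting 6x6 Cartan matrix is
[[2, -1, 0, 0, -1, 0], [-1, 2, 0, -1, 0, 0], [0, 0, 2, 0, -1, -1], [0, -1, 0, 2, 0, 0], [-1, 0, -1, 0, 2, 0], [0, 0, -2, 0, 0, 2]].
The roots have two lengths (squared-length ratio 2:1); the short ones are alpha_{1,2,3,4,5}. The associated Dynkin diagram is a chain of 6 nodes with a double edge at one end; the terminal node there is the unique long simple root (C_6), so the type is C_6 (the algebra sp(12)).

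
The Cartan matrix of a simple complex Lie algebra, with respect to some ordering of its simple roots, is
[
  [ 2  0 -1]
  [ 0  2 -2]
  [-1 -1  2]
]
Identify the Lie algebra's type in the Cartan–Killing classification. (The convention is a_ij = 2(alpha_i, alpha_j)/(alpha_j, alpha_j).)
C_3 (sp(6))

The matrix has rank 3 with 2's on the diagonal. Reading the off-diagonal entries as Dynkin edges (a single edge where a_ij = a_ji = -1; a double or triple edge where a_ij * a_ji = 2 or 3), the diagram is a chain of 3 nodes with a double edge at one end; the terminal node there is the unique long simple root (C_3). One simple-root ordering that puts it in standard form is (alpha_1, alpha_3, alpha_2). So the algebra is type C_3, i.e. sp(6).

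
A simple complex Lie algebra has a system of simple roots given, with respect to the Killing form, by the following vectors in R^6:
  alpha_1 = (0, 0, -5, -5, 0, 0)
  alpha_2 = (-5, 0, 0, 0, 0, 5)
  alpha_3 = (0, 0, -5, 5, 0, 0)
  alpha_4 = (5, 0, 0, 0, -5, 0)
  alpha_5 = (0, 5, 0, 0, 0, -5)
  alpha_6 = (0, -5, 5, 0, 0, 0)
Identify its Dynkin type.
type D_6

Compute the Cartan integers a_ij = 2(alpha_i, alpha_j)/(alpha_j, alpha_j); the resulting 6x6 Cartan matrix is
[[2, 0, 0, 0, 0, -1], [0, 2, 0, -1, -1, 0], [0, 0, 2, 0, 0, -1], [0, -1, 0, 2, 0, 0], [0, -1, 0, 0, 2, -1], [-1, 0, -1, 0, -1, 2]].
All simple roots have the same length, so the diagram is simply laced. The associated Dynkin diagram is a chain of 4 nodes with a fork of two nodes at one end (D_6), so the type is D_6 (the algebra so(12)).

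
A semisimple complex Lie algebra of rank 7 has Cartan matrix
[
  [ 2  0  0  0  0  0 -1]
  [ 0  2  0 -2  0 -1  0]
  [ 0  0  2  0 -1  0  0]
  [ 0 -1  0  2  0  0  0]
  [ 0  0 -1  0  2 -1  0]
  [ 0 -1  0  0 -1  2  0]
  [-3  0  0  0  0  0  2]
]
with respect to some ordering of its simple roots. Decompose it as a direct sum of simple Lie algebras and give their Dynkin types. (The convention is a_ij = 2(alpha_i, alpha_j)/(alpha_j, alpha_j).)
B_5 (so(11)) + G_2

The diagram associated to this matrix has two connected components: the simple roots {alpha_2, alpha_3, alpha_4, alpha_5, alpha_6} form a chain of 5 nodes with a double edge at one end; the terminal node there is the unique short simple root (B_5), and {alpha_1, alpha_7} form two nodes joined by a triple edge (G_2). A semisimple Lie algebra decomposes uniquely as the direct sum of simple ideals, one per connected component of its Dynkin diagram, so g ≅ B_5 ⊕ G_2 (dimension 55 + 14 = 69).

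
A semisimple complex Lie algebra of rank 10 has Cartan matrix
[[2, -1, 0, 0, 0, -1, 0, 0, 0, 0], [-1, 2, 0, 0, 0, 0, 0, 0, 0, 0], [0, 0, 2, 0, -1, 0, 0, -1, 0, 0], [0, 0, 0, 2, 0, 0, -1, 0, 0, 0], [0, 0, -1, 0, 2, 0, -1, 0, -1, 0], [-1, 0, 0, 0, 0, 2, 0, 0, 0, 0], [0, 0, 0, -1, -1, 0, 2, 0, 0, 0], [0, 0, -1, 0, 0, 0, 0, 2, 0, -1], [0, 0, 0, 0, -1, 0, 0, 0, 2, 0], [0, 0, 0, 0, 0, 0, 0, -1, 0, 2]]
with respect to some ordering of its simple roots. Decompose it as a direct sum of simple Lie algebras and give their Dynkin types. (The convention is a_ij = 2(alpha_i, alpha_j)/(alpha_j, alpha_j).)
A_3 + E_7

The diagram associated to this matrix has two connected components: the simple roots {alpha_1, alpha_2, alpha_6} form a chain of 3 nodes with single edges (A_3), and {alpha_3, alpha_4, alpha_5, alpha_7, alpha_8, alpha_9, alpha_10} form a chain of 6 nodes with one extra node attached to the third node from one end (E_7). A semisimple Lie algebra decomposes uniquely as the direct sum of simple ideals, one per connected component of its Dynkin diagram, so g ≅ A_3 ⊕ E_7 (dimension 15 + 133 = 148).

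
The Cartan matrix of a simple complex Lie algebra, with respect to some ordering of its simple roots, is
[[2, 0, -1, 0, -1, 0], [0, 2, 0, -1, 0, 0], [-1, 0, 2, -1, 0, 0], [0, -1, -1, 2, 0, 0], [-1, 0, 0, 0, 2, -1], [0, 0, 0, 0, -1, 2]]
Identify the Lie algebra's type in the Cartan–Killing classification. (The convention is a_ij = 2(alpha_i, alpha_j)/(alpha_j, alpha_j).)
The matrix has rank 6 with 2's on the diagonal. Reading the off-diagonal entries as Dynkin edges (a single edge where a_ij = a_ji = -1; a double or triple edge where a_ij * a_ji = 2 or 3), the diagram is a chain of 6 nodes with single edges (A_6). One simple-root ordering that puts it in standard form is (alpha_6, alpha_5, alpha_1, alpha_3, alpha_4, alpha_2). So the algebra is type A_6, i.e. sl(7).

type A_6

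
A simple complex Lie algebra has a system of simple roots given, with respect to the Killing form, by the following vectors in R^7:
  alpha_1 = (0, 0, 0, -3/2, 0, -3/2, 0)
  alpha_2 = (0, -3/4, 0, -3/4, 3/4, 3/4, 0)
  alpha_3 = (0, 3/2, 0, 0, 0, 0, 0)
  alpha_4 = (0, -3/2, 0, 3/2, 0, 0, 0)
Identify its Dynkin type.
Compute the Cartan integers a_ij = 2(alpha_i, alpha_j)/(alpha_j, alpha_j); the resulting 4x4 Cartan matrix is
[[2, 0, 0, -1], [0, 2, -1, 0], [0, -1, 2, -1], [-1, 0, -2, 2]].
The roots have two lengths (squared-length ratio 2:1); the short ones are alpha_{2,3}. The associated Dynkin diagram is a chain of 4 nodes with a double edge between the middle two (F_4), so the type is F_4.

type F_4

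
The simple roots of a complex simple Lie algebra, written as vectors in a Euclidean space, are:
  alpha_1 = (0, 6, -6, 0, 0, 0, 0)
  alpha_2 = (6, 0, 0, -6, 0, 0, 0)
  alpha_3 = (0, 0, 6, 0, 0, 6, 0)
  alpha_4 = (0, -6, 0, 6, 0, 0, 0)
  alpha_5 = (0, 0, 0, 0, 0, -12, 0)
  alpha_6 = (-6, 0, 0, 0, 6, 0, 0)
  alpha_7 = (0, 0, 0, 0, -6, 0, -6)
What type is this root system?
C_7

Compute the Cartan integers a_ij = 2(alpha_i, alpha_j)/(alpha_j, alpha_j); the resulting 7x7 Cartan matrix is
[[2, 0, -1, -1, 0, 0, 0], [0, 2, 0, -1, 0, -1, 0], [-1, 0, 2, 0, -1, 0, 0], [-1, -1, 0, 2, 0, 0, 0], [0, 0, -2, 0, 2, 0, 0], [0, -1, 0, 0, 0, 2, -1], [0, 0, 0, 0, 0, -1, 2]].
The roots have two lengths (squared-length ratio 2:1); the short ones are alpha_{1,2,3,4,6,7}. The associated Dynkin diagram is a chain of 7 nodes with a double edge at one end; the terminal node there is the unique long simple root (C_7), so the type is C_7 (the algebra sp(14)).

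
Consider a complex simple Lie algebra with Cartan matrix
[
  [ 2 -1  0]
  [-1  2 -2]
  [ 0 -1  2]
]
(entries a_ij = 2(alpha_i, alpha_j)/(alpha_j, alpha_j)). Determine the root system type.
The matrix has rank 3 with 2's on the diagonal. Reading the off-diagonal entries as Dynkin edges (a single edge where a_ij = a_ji = -1; a double or triple edge where a_ij * a_ji = 2 or 3), the diagram is a chain of 3 nodes with a double edge at one end; the terminal node there is the unique short simple root (B_3). One simple-root ordering that puts it in standard form is (alpha_1, alpha_2, alpha_3). So the algebra is type B_3, i.e. so(7).

B_3 (so(7))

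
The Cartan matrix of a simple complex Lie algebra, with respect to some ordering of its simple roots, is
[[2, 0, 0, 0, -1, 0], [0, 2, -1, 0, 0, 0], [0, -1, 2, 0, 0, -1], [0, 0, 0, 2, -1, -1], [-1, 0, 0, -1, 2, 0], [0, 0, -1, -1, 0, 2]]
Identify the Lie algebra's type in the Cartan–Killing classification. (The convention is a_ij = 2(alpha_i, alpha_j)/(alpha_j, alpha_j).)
A_6 (sl(7))

The matrix has rank 6 with 2's on the diagonal. Reading the off-diagonal entries as Dynkin edges (a single edge where a_ij = a_ji = -1; a double or triple edge where a_ij * a_ji = 2 or 3), the diagram is a chain of 6 nodes with single edges (A_6). One simple-root ordering that puts it in standard form is (alpha_2, alpha_3, alpha_6, alpha_4, alpha_5, alpha_1). So the algebra is type A_6, i.e. sl(7).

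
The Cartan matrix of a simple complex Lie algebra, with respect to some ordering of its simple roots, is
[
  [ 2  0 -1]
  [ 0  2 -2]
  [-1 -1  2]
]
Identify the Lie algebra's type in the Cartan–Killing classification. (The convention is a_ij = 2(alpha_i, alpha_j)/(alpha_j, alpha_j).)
C3

The matrix has rank 3 with 2's on the diagonal. Reading the off-diagonal entries as Dynkin edges (a single edge where a_ij = a_ji = -1; a double or triple edge where a_ij * a_ji = 2 or 3), the diagram is a chain of 3 nodes with a double edge at one end; the terminal node there is the unique long simple root (C_3). One simple-root ordering that puts it in standard form is (alpha_1, alpha_3, alpha_2). So the algebra is type C_3, i.e. sp(6).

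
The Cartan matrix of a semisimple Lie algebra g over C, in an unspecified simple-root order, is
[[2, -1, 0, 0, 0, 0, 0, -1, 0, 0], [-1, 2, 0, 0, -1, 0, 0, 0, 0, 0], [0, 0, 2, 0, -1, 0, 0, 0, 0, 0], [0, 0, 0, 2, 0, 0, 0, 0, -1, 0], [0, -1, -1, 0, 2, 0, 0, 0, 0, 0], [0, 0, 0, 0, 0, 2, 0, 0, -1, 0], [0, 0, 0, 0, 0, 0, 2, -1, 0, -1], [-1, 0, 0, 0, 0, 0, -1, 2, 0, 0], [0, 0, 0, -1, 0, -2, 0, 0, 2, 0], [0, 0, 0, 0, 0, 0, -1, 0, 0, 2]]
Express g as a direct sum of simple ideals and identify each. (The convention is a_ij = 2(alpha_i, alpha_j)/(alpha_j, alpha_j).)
type A_7 + type B_3

The diagram associated to this matrix has two connected components: the simple roots {alpha_1, alpha_2, alpha_3, alpha_5, alpha_7, alpha_8, alpha_10} form a chain of 7 nodes with single edges (A_7), and {alpha_4, alpha_6, alpha_9} form a chain of 3 nodes with a double edge at one end; the terminal node there is the unique short simple root (B_3). A semisimple Lie algebra decomposes uniquely as the direct sum of simple ideals, one per connected component of its Dynkin diagram, so g ≅ A_7 ⊕ B_3 (dimension 63 + 21 = 84).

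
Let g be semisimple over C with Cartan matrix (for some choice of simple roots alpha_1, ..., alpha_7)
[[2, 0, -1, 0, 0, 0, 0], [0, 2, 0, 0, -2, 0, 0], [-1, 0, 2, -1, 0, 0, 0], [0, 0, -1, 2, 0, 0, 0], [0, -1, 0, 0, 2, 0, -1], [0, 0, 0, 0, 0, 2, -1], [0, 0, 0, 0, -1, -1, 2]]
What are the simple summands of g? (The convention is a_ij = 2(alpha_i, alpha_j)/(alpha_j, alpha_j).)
A3 + C4

The diagram associated to this matrix has two connected components: the simple roots {alpha_1, alpha_3, alpha_4} form a chain of 3 nodes with single edges (A_3), and {alpha_2, alpha_5, alpha_6, alpha_7} form a chain of 4 nodes with a double edge at one end; the terminal node there is the unique long simple root (C_4). A semisimple Lie algebra decomposes uniquely as the direct sum of simple ideals, one per connected component of its Dynkin diagram, so g ≅ A_3 ⊕ C_4 (dimension 15 + 36 = 51).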